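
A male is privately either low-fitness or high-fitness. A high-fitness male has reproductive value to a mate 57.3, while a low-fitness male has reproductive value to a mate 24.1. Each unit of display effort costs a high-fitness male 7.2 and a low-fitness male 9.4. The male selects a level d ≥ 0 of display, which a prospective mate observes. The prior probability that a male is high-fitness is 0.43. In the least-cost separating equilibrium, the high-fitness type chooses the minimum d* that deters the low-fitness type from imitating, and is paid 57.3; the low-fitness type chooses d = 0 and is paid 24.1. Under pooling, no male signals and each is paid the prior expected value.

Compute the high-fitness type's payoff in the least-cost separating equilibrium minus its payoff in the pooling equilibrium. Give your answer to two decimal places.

Least-cost separating signal: d* solves 24.1 = 57.3 − 9.4·d*, so d* = (57.3 − 24.1)/9.4 ≈ 3.5319.
High-fitness type's separating payoff: 57.3 − 7.2 × d* = 57.3 − 7.2 × (57.3 − 24.1)/9.4 = 57.3 − 239.04/9.4 ≈ 31.8702.
Pooling payoff: 0.43 × 57.3 + 0.57 × 24.1 = 38.376.
Difference: 31.8702 − 38.376 = -6.5058, i.e. -6.51 to two decimal places.
The high-fitness type would prefer the pooling outcome.

-6.51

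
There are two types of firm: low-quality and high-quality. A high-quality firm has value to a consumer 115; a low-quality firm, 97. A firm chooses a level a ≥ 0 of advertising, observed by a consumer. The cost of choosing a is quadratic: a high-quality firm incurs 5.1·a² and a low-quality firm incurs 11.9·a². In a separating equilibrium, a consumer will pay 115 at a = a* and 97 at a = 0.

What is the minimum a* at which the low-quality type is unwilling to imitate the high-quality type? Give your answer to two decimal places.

1.23

The low-quality type at a = 0 receives 97; imitating at a* yields 115 − 11.9·a*².
Indifference: 97 = 115 − 11.9·a*², so a*² = (115 − 97) / 11.9 ≈ 1.5126.
a* = √1.5126 ≈ 1.23.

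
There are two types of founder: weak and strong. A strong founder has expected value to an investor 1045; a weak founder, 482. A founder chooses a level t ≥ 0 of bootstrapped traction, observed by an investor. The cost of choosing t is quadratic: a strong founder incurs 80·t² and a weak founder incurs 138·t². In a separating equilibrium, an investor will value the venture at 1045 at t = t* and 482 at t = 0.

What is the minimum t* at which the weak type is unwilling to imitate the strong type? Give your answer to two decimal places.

The weak type at t = 0 receives 482; imitating at t* yields 1045 − 138·t*².
Indifference: 482 = 1045 − 138·t*², so t*² = (1045 − 482) / 138 ≈ 4.0797.
t* = √4.0797 ≈ 2.02.

2.02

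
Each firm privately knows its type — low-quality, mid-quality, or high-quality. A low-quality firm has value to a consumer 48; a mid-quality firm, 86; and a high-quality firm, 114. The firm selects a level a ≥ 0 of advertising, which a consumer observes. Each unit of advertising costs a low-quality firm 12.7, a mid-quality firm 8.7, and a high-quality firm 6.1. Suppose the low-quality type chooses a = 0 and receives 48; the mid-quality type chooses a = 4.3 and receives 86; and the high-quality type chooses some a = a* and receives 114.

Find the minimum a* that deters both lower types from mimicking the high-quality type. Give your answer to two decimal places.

7.52

Low-quality type (on-path payoff 48) won't mimic when 48 ≥ 114 − 12.7·a*, i.e. a* ≥ 5.20.
Mid-quality type (on-path payoff 86 − 8.7×4.3 = 48.59) won't mimic when 48.59 ≥ 114 − 8.7·a*, i.e. a* ≥ 7.52.
Both must hold, so a* = max(5.20, 7.52) = 7.52. The mid-quality type's constraint binds.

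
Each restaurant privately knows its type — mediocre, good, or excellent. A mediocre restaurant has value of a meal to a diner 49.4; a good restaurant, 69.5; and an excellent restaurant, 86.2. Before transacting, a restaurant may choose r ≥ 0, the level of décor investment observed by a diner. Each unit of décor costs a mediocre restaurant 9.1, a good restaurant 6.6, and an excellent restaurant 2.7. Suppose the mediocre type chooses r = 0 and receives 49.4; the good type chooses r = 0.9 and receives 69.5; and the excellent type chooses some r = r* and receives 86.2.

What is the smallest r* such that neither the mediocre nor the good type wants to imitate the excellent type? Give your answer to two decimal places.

Good type (on-path payoff 69.5 − 6.6×0.9 = 63.56) won't mimic when 63.56 ≥ 86.2 − 6.6·r*, i.e. r* ≥ 3.43.
Mediocre type (on-path payoff 49.4) won't mimic when 49.4 ≥ 86.2 − 9.1·r*, i.e. r* ≥ 4.04.
Both must hold, so r* = max(4.04, 3.43) = 4.04. The mediocre type's constraint binds.

4.04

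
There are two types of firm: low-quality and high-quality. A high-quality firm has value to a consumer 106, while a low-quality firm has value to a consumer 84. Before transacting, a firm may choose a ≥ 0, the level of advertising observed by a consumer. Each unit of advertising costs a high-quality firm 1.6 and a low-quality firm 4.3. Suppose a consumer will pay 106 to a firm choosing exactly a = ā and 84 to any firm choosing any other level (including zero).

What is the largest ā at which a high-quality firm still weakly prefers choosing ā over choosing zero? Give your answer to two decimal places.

Choosing ā yields the high-quality type 106 − 1.6·ā; choosing zero yields 84.
The high-quality type is indifferent at 106 − 1.6·ā = 84, i.e. ā = (106 − 84) / 1.6 = 13.75.
For any ā above 13.75 the high-quality type would rather pool at zero, so separation collapses.

13.75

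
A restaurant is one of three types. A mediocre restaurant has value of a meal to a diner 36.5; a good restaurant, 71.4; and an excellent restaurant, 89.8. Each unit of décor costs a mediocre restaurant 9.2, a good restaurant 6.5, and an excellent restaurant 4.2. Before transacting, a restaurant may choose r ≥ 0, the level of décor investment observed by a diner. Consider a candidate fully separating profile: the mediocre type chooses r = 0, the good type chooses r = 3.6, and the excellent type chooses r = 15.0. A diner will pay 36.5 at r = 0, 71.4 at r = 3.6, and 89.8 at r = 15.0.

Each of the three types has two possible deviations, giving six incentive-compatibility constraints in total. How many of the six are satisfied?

3

Excellent (own payoff 89.8 − 4.2×15.0 = 26.8): to r=0 gives 36.5 → profitable ✗; to r=3.6 gives 71.4 − 4.2×3.6 = 56.28 → profitable ✗.
Good (own payoff 71.4 − 6.5×3.6 = 48): to r=0 gives 36.5 → no gain ✓; to r=15.0 gives 89.8 − 6.5×15.0 = -7.7 → no gain ✓.
Mediocre (own payoff 36.5): to r=3.6 gives 71.4 − 9.2×3.6 = 38.28 → profitable ✗; to r=15.0 gives 89.8 − 9.2×15.0 = -48.2 → no gain ✓.
3 of the 6 constraints hold; not an equilibrium.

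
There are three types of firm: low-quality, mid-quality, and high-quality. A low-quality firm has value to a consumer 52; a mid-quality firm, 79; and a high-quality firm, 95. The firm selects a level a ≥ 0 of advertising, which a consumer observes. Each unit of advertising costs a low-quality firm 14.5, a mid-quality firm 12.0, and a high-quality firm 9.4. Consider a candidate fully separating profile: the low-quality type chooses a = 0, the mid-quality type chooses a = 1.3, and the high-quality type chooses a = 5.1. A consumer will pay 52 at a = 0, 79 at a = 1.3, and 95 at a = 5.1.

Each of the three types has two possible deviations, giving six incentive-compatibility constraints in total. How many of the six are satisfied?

3

High-quality (own payoff 95 − 9.4×5.1 = 47.06): to a=0 gives 52 → profitable ✗; to a=1.3 gives 79 − 9.4×1.3 = 66.78 → profitable ✗.
Low-quality (own payoff 52): to a=1.3 gives 79 − 14.5×1.3 = 60.15 → profitable ✗; to a=5.1 gives 95 − 14.5×5.1 = 21.05 → no gain ✓.
Mid-quality (own payoff 79 − 12.0×1.3 = 63.4): to a=0 gives 52 → no gain ✓; to a=5.1 gives 95 − 12.0×5.1 = 33.8 → no gain ✓.
3 of the 6 constraints hold; not an equilibrium.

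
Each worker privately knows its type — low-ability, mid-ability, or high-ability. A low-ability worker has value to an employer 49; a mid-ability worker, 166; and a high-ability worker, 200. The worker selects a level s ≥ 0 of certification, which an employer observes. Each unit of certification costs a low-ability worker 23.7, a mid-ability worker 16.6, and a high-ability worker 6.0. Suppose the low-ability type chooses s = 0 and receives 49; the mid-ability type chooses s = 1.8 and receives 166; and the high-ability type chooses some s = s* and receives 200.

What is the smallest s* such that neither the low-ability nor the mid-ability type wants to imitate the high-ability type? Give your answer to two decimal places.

6.37

Mid-ability type (on-path payoff 166 − 16.6×1.8 = 136.12) won't mimic when 136.12 ≥ 200 − 16.6·s*, i.e. s* ≥ 3.85.
Low-ability type (on-path payoff 49) won't mimic when 49 ≥ 200 − 23.7·s*, i.e. s* ≥ 6.37.
Both must hold, so s* = max(6.37, 3.85) = 6.37. The low-ability type's constraint binds.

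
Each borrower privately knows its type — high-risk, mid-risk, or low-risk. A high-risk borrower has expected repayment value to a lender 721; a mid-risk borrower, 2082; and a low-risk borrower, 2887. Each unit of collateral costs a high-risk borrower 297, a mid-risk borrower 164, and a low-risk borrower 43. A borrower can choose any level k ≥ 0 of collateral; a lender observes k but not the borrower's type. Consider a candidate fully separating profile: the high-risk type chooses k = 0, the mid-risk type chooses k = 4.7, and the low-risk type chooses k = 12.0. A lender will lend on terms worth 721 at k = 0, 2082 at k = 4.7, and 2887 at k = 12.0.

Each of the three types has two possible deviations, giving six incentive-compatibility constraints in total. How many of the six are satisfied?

High-risk (own payoff 721): to k=4.7 gives 2082 − 297×4.7 = 686.1 → no gain ✓; to k=12.0 gives 2887 − 297×12.0 = -677 → no gain ✓.
Low-risk (own payoff 2887 − 43×12.0 = 2371): to k=0 gives 721 → no gain ✓; to k=4.7 gives 2082 − 43×4.7 = 1879.9 → no gain ✓.
Mid-risk (own payoff 2082 − 164×4.7 = 1311.2): to k=0 gives 721 → no gain ✓; to k=12.0 gives 2887 − 164×12.0 = 919 → no gain ✓.
6 of the 6 constraints hold; this profile is a separating equilibrium.

6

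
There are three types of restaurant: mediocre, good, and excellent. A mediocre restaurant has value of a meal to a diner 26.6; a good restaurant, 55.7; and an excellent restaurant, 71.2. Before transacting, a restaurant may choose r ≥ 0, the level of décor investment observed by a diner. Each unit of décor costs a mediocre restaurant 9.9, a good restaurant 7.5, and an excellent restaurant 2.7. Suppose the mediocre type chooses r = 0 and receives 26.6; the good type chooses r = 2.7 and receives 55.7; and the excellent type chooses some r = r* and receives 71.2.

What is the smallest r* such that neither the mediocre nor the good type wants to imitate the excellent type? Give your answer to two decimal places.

Mediocre type (on-path payoff 26.6) won't mimic when 26.6 ≥ 71.2 − 9.9·r*, i.e. r* ≥ 4.51.
Good type (on-path payoff 55.7 − 7.5×2.7 = 35.45) won't mimic when 35.45 ≥ 71.2 − 7.5·r*, i.e. r* ≥ 4.77.
Both must hold, so r* = max(4.51, 4.77) = 4.77. The good type's constraint binds.

4.77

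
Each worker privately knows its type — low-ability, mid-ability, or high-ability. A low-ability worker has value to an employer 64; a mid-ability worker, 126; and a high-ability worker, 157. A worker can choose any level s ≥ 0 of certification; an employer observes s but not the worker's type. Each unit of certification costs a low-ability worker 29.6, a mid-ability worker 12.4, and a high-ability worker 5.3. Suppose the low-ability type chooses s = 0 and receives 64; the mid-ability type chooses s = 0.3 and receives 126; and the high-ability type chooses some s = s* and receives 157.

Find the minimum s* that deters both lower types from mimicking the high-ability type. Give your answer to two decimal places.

3.14

Mid-ability type (on-path payoff 126 − 12.4×0.3 = 122.28) won't mimic when 122.28 ≥ 157 − 12.4·s*, i.e. s* ≥ 2.80.
Low-ability type (on-path payoff 64) won't mimic when 64 ≥ 157 − 29.6·s*, i.e. s* ≥ 3.14.
Both must hold, so s* = max(3.14, 2.80) = 3.14. The low-ability type's constraint binds.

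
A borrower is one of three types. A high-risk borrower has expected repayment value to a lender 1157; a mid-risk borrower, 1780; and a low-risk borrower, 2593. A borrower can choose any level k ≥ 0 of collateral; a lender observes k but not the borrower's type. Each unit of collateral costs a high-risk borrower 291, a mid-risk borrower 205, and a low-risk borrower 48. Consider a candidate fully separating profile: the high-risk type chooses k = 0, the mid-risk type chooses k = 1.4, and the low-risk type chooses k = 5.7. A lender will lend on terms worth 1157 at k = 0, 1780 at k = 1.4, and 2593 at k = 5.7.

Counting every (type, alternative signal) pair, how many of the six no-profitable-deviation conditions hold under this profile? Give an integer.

Low-risk (own payoff 2593 − 48×5.7 = 2319.4): to k=0 gives 1157 → no gain ✓; to k=1.4 gives 1780 − 48×1.4 = 1712.8 → no gain ✓.
High-risk (own payoff 1157): to k=1.4 gives 1780 − 291×1.4 = 1372.6 → profitable ✗; to k=5.7 gives 2593 − 291×5.7 = 934.3 → no gain ✓.
Mid-risk (own payoff 1780 − 205×1.4 = 1493): to k=0 gives 1157 → no gain ✓; to k=5.7 gives 2593 − 205×5.7 = 1424.5 → no gain ✓.
5 of the 6 constraints hold; not an equilibrium.

5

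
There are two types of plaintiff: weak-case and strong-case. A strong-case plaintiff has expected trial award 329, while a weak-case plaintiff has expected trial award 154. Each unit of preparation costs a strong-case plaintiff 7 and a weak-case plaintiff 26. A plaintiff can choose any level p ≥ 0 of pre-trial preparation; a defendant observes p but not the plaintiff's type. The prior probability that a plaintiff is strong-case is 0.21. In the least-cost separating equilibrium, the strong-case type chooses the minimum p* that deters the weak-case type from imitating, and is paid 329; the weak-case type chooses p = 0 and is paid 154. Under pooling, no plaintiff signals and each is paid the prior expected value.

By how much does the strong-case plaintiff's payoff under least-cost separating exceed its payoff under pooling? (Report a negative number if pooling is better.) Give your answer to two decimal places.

Least-cost separating signal: p* solves 154 = 329 − 26·p*, so p* = (329 − 154)/26 ≈ 6.7308.
Strong-case type's separating payoff: 329 − 7 × p* = 329 − 7 × (329 − 154)/26 = 329 − 1225/26 ≈ 281.8846.
Pooling payoff: 0.21 × 329 + 0.79 × 154 = 190.75.
Difference: 281.8846 − 190.75 = 91.1346, i.e. 91.13 to two decimal places.
The strong-case type prefers to separate.

91.13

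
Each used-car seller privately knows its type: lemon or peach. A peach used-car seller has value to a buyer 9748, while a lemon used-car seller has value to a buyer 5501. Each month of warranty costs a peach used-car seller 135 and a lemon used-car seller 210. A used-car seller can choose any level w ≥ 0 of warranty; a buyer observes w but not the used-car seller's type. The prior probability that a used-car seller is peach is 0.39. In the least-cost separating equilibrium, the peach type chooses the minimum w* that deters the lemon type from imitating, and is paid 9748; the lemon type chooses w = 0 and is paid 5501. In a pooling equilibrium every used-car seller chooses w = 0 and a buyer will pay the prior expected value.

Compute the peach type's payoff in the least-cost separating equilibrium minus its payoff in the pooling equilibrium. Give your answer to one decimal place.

-139.5

Least-cost separating signal: w* solves 5501 = 9748 − 210·w*, so w* = (9748 − 5501)/210 ≈ 20.2238.
Peach type's separating payoff: 9748 − 135 × w* = 9748 − 135 × (9748 − 5501)/210 = 9748 − 573345/210 ≈ 7017.786.
Pooling payoff: 0.39 × 9748 + 0.61 × 5501 = 7157.33.
Difference: 7017.786 − 7157.33 = -139.544, i.e. -139.5 to one decimal place.
The peach type would prefer the pooling outcome.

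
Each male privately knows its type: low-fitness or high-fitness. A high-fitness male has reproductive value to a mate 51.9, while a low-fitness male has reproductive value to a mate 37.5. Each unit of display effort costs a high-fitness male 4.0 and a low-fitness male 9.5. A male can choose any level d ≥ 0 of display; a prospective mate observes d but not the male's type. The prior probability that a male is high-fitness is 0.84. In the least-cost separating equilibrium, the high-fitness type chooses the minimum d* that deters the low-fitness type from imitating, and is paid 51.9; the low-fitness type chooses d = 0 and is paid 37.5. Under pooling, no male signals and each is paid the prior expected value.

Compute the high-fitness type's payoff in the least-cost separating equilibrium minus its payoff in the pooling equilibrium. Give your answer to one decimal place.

Least-cost separating signal: d* solves 37.5 = 51.9 − 9.5·d*, so d* = (51.9 − 37.5)/9.5 ≈ 1.5158.
High-fitness type's separating payoff: 51.9 − 4.0 × d* = 51.9 − 4.0 × (51.9 − 37.5)/9.5 = 51.9 − 57.6/9.5 ≈ 45.837.
Pooling payoff: 0.84 × 51.9 + 0.16 × 37.5 = 49.596.
Difference: 45.837 − 49.596 = -3.759, i.e. -3.8 to one decimal place.
The high-fitness type would prefer the pooling outcome.

-3.8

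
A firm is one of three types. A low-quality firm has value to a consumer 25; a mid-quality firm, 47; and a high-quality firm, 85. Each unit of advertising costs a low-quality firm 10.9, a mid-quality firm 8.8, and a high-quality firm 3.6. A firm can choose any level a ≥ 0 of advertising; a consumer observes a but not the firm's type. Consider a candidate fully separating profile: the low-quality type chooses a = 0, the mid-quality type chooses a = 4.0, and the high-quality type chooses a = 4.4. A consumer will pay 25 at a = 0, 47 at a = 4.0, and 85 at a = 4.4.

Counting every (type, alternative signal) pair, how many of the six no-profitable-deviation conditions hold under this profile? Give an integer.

Low-quality (own payoff 25): to a=4.0 gives 47 − 10.9×4.0 = 3.4 → no gain ✓; to a=4.4 gives 85 − 10.9×4.4 = 37.04 → profitable ✗.
Mid-quality (own payoff 47 − 8.8×4.0 = 11.8): to a=0 gives 25 → profitable ✗; to a=4.4 gives 85 − 8.8×4.4 = 46.28 → profitable ✗.
High-quality (own payoff 85 − 3.6×4.4 = 69.16): to a=0 gives 25 → no gain ✓; to a=4.0 gives 47 − 3.6×4.0 = 32.6 → no gain ✓.
3 of the 6 constraints hold; not an equilibrium.

3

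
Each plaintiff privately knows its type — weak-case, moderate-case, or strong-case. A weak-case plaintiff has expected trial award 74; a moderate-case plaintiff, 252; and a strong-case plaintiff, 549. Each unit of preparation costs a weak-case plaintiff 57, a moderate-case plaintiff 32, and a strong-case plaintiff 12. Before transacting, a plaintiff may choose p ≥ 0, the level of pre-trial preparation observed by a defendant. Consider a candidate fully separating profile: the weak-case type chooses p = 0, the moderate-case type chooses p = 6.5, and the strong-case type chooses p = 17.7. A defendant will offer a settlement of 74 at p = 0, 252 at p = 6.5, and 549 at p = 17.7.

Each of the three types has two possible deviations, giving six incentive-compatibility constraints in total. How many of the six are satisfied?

Moderate-case (own payoff 252 − 32×6.5 = 44): to p=0 gives 74 → profitable ✗; to p=17.7 gives 549 − 32×17.7 = -17.4 → no gain ✓.
Strong-case (own payoff 549 − 12×17.7 = 336.6): to p=0 gives 74 → no gain ✓; to p=6.5 gives 252 − 12×6.5 = 174 → no gain ✓.
Weak-case (own payoff 74): to p=6.5 gives 252 − 57×6.5 = -118.5 → no gain ✓; to p=17.7 gives 549 − 57×17.7 = -459.9 → no gain ✓.
5 of the 6 constraints hold; not an equilibrium.

5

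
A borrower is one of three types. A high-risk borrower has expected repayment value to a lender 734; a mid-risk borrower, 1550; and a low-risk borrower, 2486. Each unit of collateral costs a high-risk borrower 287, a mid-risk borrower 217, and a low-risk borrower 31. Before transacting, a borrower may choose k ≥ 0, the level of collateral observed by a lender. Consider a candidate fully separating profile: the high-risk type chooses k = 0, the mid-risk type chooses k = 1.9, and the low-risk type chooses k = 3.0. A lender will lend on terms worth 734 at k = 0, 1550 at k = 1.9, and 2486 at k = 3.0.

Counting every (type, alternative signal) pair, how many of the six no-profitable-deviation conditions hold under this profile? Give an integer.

Mid-risk (own payoff 1550 − 217×1.9 = 1137.7): to k=0 gives 734 → no gain ✓; to k=3.0 gives 2486 − 217×3.0 = 1835 → profitable ✗.
Low-risk (own payoff 2486 − 31×3.0 = 2393): to k=0 gives 734 → no gain ✓; to k=1.9 gives 1550 − 31×1.9 = 1491.1 → no gain ✓.
High-risk (own payoff 734): to k=1.9 gives 1550 − 287×1.9 = 1004.7 → profitable ✗; to k=3.0 gives 2486 − 287×3.0 = 1625 → profitable ✗.
3 of the 6 constraints hold; not an equilibrium.

3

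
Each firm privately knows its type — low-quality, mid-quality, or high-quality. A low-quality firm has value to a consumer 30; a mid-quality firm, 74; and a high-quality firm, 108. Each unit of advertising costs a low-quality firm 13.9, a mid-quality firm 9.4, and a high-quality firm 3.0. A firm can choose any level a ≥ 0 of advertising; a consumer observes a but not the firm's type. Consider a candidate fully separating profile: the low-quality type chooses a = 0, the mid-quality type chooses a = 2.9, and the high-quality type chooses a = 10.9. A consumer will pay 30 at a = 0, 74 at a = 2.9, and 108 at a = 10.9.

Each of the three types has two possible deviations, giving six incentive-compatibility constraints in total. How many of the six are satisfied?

Low-quality (own payoff 30): to a=2.9 gives 74 − 13.9×2.9 = 33.69 → profitable ✗; to a=10.9 gives 108 − 13.9×10.9 = -43.51 → no gain ✓.
Mid-quality (own payoff 74 − 9.4×2.9 = 46.74): to a=0 gives 30 → no gain ✓; to a=10.9 gives 108 − 9.4×10.9 = 5.54 → no gain ✓.
High-quality (own payoff 108 − 3.0×10.9 = 75.3): to a=0 gives 30 → no gain ✓; to a=2.9 gives 74 − 3.0×2.9 = 65.3 → no gain ✓.
5 of the 6 constraints hold; not an equilibrium.

5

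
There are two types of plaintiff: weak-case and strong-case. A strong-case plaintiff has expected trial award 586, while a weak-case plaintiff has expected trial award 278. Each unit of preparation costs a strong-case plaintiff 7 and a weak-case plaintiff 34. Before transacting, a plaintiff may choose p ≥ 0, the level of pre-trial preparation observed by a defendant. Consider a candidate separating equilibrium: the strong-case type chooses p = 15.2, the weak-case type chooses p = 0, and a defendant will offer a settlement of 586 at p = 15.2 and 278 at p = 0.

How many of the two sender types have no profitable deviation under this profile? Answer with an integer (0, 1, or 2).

Strong-case type: signal → 586 − 7 × 15.2 = 479.6; deviate to 0 → 278. IC holds (479.6 ≥ 278).
Weak-case type: stay at 0 → 278; mimic → 586 − 34 × 15.2 = 69.2. IC holds (278 ≥ 69.2).
2 of 2 constraints hold, so this is a separating equilibrium.

2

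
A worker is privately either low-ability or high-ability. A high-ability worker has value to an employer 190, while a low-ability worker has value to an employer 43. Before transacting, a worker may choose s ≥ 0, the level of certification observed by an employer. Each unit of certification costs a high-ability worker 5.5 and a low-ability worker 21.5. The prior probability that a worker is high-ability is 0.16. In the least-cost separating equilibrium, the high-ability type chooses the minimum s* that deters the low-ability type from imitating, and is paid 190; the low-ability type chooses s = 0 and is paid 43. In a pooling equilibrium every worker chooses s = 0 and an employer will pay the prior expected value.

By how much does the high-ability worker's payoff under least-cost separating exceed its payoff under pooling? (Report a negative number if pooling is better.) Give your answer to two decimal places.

85.88

Least-cost separating signal: s* solves 43 = 190 − 21.5·s*, so s* = (190 − 43)/21.5 ≈ 6.8372.
High-ability type's separating payoff: 190 − 5.5 × s* = 190 − 5.5 × (190 − 43)/21.5 = 190 − 808.5/21.5 ≈ 152.3953.
Pooling payoff: 0.16 × 190 + 0.84 × 43 = 66.52.
Difference: 152.3953 − 66.52 = 85.8753, i.e. 85.88 to two decimal places.
The high-ability type prefers to separate.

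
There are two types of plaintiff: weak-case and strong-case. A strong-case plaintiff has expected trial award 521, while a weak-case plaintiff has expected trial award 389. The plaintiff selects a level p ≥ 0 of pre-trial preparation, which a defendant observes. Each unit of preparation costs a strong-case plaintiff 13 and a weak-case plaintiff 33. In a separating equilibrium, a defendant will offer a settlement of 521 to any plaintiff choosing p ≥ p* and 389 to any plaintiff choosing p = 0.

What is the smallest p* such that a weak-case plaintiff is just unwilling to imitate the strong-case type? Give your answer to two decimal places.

A weak-case plaintiff choosing p = 0 receives 389.
Imitating at p* instead would pay 521 at cost 33·p*, netting 521 − 33·p*.
Indifference: 389 = 521 − 33·p*, so p* = (521 − 389) / 33 = 4.00.
At p* the weak-case type's incentive constraint just binds; the strong-case type strictly prefers p* since its per-unit cost is lower.

4.00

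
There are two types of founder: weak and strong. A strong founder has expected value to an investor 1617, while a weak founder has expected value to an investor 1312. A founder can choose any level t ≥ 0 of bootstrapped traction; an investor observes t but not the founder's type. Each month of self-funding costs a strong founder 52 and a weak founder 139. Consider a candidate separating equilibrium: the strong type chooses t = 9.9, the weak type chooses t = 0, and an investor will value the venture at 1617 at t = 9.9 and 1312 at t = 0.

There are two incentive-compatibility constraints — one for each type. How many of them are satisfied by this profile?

1

Strong type: signal → 1617 − 52 × 9.9 = 1102.2; deviate to 0 → 1312. IC fails (1102.2 < 1312).
Weak type: stay at 0 → 1312; mimic → 1617 − 139 × 9.9 = 240.9. IC holds (1312 ≥ 240.9).
1 of 2 constraints hold, so this profile is not an equilibrium.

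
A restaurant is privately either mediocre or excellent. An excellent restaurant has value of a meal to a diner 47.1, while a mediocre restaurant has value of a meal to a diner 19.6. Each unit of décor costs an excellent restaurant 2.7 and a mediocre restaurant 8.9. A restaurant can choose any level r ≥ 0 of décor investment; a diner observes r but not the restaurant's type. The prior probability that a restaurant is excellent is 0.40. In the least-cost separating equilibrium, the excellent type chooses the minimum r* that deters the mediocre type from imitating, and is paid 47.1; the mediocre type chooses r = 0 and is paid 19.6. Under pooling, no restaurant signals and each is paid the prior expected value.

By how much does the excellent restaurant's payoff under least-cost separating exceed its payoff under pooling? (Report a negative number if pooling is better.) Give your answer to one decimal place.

Least-cost separating signal: r* solves 19.6 = 47.1 − 8.9·r*, so r* = (47.1 − 19.6)/8.9 ≈ 3.0899.
Excellent type's separating payoff: 47.1 − 2.7 × r* = 47.1 − 2.7 × (47.1 − 19.6)/8.9 = 47.1 − 74.25/8.9 ≈ 38.757.
Pooling payoff: 0.40 × 47.1 + 0.60 × 19.6 = 30.6.
Difference: 38.757 − 30.6 = 8.157, i.e. 8.2 to one decimal place.
The excellent type prefers to separate.

8.2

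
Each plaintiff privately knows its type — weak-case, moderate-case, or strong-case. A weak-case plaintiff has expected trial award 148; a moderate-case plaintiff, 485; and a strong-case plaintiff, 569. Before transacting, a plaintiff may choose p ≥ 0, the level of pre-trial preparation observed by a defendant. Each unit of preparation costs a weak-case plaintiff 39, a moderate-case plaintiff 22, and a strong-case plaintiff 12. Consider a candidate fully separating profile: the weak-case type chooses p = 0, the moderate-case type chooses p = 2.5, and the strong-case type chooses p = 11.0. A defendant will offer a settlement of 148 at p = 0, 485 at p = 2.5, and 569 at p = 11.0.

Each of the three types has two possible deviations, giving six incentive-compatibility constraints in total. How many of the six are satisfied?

4

Weak-case (own payoff 148): to p=2.5 gives 485 − 39×2.5 = 387.5 → profitable ✗; to p=11.0 gives 569 − 39×11.0 = 140 → no gain ✓.
Moderate-case (own payoff 485 − 22×2.5 = 430): to p=0 gives 148 → no gain ✓; to p=11.0 gives 569 − 22×11.0 = 327 → no gain ✓.
Strong-case (own payoff 569 − 12×11.0 = 437): to p=0 gives 148 → no gain ✓; to p=2.5 gives 485 − 12×2.5 = 455 → profitable ✗.
4 of the 6 constraints hold; not an equilibrium.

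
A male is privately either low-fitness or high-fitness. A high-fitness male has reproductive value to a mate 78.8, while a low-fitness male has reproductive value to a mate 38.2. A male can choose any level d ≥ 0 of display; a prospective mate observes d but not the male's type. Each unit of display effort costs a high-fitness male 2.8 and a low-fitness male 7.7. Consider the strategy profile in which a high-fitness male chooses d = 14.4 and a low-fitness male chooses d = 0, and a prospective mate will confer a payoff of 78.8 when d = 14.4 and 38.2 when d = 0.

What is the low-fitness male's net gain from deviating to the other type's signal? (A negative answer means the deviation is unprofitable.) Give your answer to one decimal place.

Playing d = 0 the low-fitness male receives 38.2.
Deviating to d = 14.4 brings payment 78.8 at cost 7.7 × 14.4 = 110.88, netting -32.08.
Gain from deviating: -32.08 − 38.2 = -70.28, i.e. -70.3 to one decimal place.
The gain is negative, so the low-fitness type's incentive-compatibility constraint is satisfied.

-70.3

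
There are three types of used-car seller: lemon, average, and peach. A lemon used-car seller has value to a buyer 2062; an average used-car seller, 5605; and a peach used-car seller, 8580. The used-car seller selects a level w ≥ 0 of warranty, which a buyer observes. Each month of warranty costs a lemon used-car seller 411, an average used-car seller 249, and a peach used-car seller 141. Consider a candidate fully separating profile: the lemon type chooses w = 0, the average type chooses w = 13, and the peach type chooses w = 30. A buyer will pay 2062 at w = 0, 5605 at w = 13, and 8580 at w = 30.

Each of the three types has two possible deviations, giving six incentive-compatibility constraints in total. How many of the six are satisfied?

6

Lemon (own payoff 2062): to w=13 gives 5605 − 411×13 = 262 → no gain ✓; to w=30 gives 8580 − 411×30 = -3750 → no gain ✓.
Average (own payoff 5605 − 249×13 = 2368): to w=0 gives 2062 → no gain ✓; to w=30 gives 8580 − 249×30 = 1110 → no gain ✓.
Peach (own payoff 8580 − 141×30 = 4350): to w=0 gives 2062 → no gain ✓; to w=13 gives 5605 − 141×13 = 3772 → no gain ✓.
6 of the 6 constraints hold; this profile is a separating equilibrium.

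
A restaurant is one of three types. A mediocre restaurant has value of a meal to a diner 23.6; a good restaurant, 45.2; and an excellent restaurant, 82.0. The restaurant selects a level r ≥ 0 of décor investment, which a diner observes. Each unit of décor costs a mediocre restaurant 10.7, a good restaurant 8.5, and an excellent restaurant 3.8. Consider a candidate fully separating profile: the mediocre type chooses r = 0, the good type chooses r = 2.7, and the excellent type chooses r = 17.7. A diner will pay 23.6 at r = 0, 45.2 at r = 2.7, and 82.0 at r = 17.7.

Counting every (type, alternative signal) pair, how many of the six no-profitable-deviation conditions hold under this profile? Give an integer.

3

Mediocre (own payoff 23.6): to r=2.7 gives 45.2 − 10.7×2.7 = 16.31 → no gain ✓; to r=17.7 gives 82.0 − 10.7×17.7 = -107.39 → no gain ✓.
Excellent (own payoff 82.0 − 3.8×17.7 = 14.74): to r=0 gives 23.6 → profitable ✗; to r=2.7 gives 45.2 − 3.8×2.7 = 34.94 → profitable ✗.
Good (own payoff 45.2 − 8.5×2.7 = 22.25): to r=0 gives 23.6 → profitable ✗; to r=17.7 gives 82.0 − 8.5×17.7 = -68.45 → no gain ✓.
3 of the 6 constraints hold; not an equilibrium.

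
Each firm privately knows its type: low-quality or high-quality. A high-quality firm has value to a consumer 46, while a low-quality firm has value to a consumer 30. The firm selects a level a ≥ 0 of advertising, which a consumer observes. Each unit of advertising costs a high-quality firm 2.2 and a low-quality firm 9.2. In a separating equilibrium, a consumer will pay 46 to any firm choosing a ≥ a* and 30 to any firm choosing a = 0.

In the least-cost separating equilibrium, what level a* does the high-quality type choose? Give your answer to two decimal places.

A low-quality firm choosing a = 0 receives 30.
Imitating at a* instead would pay 46 at cost 9.2·a*, netting 46 − 9.2·a*.
Indifference: 30 = 46 − 9.2·a*, so a* = (46 − 30) / 9.2 ≈ 1.74.
At a* the low-quality type's incentive constraint just binds; the high-quality type strictly prefers a* since its per-unit cost is lower.

1.74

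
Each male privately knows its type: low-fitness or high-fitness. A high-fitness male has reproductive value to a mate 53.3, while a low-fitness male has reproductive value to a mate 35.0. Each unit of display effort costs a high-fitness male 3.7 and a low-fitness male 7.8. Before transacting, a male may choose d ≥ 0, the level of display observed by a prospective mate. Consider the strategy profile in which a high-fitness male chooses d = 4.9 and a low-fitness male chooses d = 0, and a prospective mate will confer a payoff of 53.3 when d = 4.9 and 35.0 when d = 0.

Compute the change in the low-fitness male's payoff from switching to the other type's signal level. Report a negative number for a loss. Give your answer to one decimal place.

-19.9

Playing d = 0 the low-fitness male receives 35.0.
Deviating to d = 4.9 brings payment 53.3 at cost 7.8 × 4.9 = 38.22, netting 15.08.
Gain from deviating: 15.08 − 35.0 = -19.92, i.e. -19.9 to one decimal place.
The gain is negative, so the low-fitness type's incentive-compatibility constraint is satisfied.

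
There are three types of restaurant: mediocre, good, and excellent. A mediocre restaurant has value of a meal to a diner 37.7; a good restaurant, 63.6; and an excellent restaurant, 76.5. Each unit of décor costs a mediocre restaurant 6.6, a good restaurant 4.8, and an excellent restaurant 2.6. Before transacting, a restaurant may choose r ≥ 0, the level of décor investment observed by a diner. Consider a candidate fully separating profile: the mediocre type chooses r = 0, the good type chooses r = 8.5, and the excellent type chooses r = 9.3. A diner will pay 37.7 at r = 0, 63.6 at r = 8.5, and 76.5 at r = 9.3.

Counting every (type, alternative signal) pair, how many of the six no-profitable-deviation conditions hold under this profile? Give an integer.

Good (own payoff 63.6 − 4.8×8.5 = 22.8): to r=0 gives 37.7 → profitable ✗; to r=9.3 gives 76.5 − 4.8×9.3 = 31.86 → profitable ✗.
Excellent (own payoff 76.5 − 2.6×9.3 = 52.32): to r=0 gives 37.7 → no gain ✓; to r=8.5 gives 63.6 − 2.6×8.5 = 41.5 → no gain ✓.
Mediocre (own payoff 37.7): to r=8.5 gives 63.6 − 6.6×8.5 = 7.5 → no gain ✓; to r=9.3 gives 76.5 − 6.6×9.3 = 15.12 → no gain ✓.
4 of the 6 constraints hold; not an equilibrium.

4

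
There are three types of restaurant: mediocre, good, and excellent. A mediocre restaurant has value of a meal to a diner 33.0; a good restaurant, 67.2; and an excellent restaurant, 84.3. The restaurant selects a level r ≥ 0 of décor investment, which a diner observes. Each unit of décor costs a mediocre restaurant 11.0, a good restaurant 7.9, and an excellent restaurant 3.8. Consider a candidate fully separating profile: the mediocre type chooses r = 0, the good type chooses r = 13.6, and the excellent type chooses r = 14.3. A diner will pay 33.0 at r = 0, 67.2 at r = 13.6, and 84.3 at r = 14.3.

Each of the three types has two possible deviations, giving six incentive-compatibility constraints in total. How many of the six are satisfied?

3

Good (own payoff 67.2 − 7.9×13.6 = -40.24): to r=0 gives 33.0 → profitable ✗; to r=14.3 gives 84.3 − 7.9×14.3 = -28.67 → profitable ✗.
Excellent (own payoff 84.3 − 3.8×14.3 = 29.96): to r=0 gives 33.0 → profitable ✗; to r=13.6 gives 67.2 − 3.8×13.6 = 15.52 → no gain ✓.
Mediocre (own payoff 33.0): to r=13.6 gives 67.2 − 11.0×13.6 = -82.4 → no gain ✓; to r=14.3 gives 84.3 − 11.0×14.3 = -73 → no gain ✓.
3 of the 6 constraints hold; not an equilibrium.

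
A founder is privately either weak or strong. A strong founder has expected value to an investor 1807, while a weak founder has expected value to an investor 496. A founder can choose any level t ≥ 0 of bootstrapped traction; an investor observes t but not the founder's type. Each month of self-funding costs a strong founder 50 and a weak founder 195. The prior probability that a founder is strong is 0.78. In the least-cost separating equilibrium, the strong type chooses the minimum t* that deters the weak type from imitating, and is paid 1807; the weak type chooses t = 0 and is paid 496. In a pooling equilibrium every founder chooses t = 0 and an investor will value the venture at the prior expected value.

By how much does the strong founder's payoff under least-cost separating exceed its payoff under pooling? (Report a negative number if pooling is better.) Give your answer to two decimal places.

Least-cost separating signal: t* solves 496 = 1807 − 195·t*, so t* = (1807 − 496)/195 ≈ 6.7231.
Strong type's separating payoff: 1807 − 50 × t* = 1807 − 50 × (1807 − 496)/195 = 1807 − 65550/195 ≈ 1470.8462.
Pooling payoff: 0.78 × 1807 + 0.22 × 496 = 1518.58.
Difference: 1470.8462 − 1518.58 = -47.7338, i.e. -47.73 to two decimal places.
The strong type would prefer the pooling outcome.

-47.73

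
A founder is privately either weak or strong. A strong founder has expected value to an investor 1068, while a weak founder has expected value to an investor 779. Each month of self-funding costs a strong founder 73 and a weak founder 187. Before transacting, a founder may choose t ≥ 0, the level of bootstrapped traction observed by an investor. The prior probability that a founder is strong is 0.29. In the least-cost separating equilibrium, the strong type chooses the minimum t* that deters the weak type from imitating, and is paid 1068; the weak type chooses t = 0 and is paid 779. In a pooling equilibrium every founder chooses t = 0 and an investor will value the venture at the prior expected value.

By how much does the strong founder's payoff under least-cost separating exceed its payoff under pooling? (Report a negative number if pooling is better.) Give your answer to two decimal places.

92.37

Least-cost separating signal: t* solves 779 = 1068 − 187·t*, so t* = (1068 − 779)/187 ≈ 1.5455.
Strong type's separating payoff: 1068 − 73 × t* = 1068 − 73 × (1068 − 779)/187 = 1068 − 21097/187 ≈ 955.1818.
Pooling payoff: 0.29 × 1068 + 0.71 × 779 = 862.81.
Difference: 955.1818 − 862.81 = 92.3718, i.e. 92.37 to two decimal places.
The strong type prefers to separate.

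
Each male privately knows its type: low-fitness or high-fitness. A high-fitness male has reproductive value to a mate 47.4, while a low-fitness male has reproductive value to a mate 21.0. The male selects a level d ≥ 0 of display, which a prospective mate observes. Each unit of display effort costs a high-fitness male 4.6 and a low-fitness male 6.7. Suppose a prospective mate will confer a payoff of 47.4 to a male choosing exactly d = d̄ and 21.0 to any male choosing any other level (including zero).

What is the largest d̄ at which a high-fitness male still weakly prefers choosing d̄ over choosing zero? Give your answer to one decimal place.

Choosing d̄ yields the high-fitness type 47.4 − 4.6·d̄; choosing zero yields 21.0.
The high-fitness type is indifferent at 47.4 − 4.6·d̄ = 21.0, i.e. d̄ = (47.4 − 21.0) / 4.6 ≈ 5.7.
For any d̄ above 5.7 the high-fitness type would rather pool at zero, so separation collapses.

5.7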